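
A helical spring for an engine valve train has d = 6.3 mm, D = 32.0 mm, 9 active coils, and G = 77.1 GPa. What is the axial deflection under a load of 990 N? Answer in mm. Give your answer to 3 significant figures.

19.2 mm

k = Gd⁴/(8D³N_a) = (77.1×10³)(6.3⁴)/(8·32.0³·9) = 51.479 N/mm
δ = F/k = 990 / 51.479 = 19.231 mm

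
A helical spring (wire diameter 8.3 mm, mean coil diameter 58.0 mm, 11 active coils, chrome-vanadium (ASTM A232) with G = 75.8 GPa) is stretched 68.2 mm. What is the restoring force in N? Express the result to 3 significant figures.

k = Gd⁴/(8D³N_a) = (75.8×10³)(8.3⁴)/(8·58.0³·11) = 20.951 N/mm
F = k·δ = 20.951 × 68.2 = 1428.9 N

1430 N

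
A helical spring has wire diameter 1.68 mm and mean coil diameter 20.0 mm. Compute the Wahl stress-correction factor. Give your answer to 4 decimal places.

1.1204

C = D/d = 20.0/1.68 = 11.9048
K_W = (4C−1)/(4C−4) + 0.615/C = 46.619/43.619 + 0.0517 = 1.1204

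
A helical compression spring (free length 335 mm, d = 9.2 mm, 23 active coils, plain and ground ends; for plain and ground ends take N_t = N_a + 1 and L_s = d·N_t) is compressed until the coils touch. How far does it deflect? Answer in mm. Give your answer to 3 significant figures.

N_t = 24; L_s = 9.2·24 = 220.8 mm
δ_solid = L₀ − L_s = 335 − 220.8 = 114.2 mm

114 mm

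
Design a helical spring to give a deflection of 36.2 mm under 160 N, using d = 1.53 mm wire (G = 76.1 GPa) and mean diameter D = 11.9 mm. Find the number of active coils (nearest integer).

Required rate k = F/δ = 160/36.2 = 4.4199 N/mm
N_a = Gd⁴/(8D³k) = (76.1×10³ × 1.53⁴)/(8 × 11.9³ × 4.4199)
    = 417014 / 59585.7 = 6.999 → 7 coils

7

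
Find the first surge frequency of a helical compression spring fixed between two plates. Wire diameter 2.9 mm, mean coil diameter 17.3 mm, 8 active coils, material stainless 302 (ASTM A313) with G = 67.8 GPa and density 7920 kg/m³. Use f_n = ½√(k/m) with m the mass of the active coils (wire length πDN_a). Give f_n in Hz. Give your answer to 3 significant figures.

399 Hz

k = Gd⁴/(8D³N_a) = (67.8×10³)(2.9⁴)/(8·17.3³·8) = 14.471 N/mm = 14471 N/m
Wire length L = πDN_a = π·17.3·8 = 434.8 mm
m = ρ·(πd²/4)·L = 7920 × 6.6052×10⁻⁶ m² × 0.4348 m = 0.022746 kg
f_n = ½√(k/m) = 0.5·√(14471/0.022746) = 0.5·√(6.3622e+05) = 398.82 Hz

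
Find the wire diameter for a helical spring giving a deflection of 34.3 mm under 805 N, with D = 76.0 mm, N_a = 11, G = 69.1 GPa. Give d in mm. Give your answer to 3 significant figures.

Required rate k = F/δ = 805/34.3 = 23.469 N/mm
d = (8D³N_a·k / G)^(1/4) = (8·76.0³·11·23.469 / (69.1×10³))^0.25
  = (13120)^0.25 = 10.7025 mm

10.7 mm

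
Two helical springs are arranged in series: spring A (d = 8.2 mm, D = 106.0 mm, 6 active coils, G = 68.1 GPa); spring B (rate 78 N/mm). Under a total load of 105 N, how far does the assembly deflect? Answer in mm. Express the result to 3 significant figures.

k_A = Gd⁴/(8D³N_a) = (68.1×10³)(8.2⁴)/(8·106.0³·6) = 5.3857 N/mm
Series: 1/k_eq = 1/5.3857 + 1/78 = 0.1985; k_eq = 5.0379 N/mm
δ = F/k_eq = 105/5.0379 = 20.842 mm

20.8 mm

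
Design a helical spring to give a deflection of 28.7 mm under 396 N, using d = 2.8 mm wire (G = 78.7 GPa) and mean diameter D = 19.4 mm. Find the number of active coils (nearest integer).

6

Required rate k = F/δ = 396/28.7 = 13.798 N/mm
N_a = Gd⁴/(8D³k) = (78.7×10³ × 2.8⁴)/(8 × 19.4³ × 13.798)
    = 4.83734e+06 / 805951 = 6.002 → 6 coils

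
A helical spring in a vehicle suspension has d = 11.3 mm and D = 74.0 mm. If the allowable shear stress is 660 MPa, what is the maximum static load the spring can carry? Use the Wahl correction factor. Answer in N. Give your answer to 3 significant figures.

C = D/d = 74.0/11.3 = 6.5487
K_W = (4C−1)/(4C−4) + 0.615/C = 25.195/22.195 + 0.0939 = 1.2291
τ_max = K·8FD/(πd³) → F_max = τ_allow·πd³/(8DK)
F_max = 660·π·11.3³/(8·74.0·1.2291) = 2.9918e+06/727.62 = 4111.8 N

4110 N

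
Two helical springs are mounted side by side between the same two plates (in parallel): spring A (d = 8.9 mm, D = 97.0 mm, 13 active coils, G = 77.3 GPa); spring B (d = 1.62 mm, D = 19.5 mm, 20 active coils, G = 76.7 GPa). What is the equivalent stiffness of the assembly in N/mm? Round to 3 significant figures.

5.55 N/mm

k_A = Gd⁴/(8D³N_a) = (77.3×10³)(8.9⁴)/(8·97.0³·13) = 5.1096 N/mm
k_B = Gd⁴/(8D³N_a) = (76.7×10³)(1.62⁴)/(8·19.5³·20) = 0.44528 N/mm
Parallel: k_eq = 5.1096 + 0.44528 = 5.5549 N/mm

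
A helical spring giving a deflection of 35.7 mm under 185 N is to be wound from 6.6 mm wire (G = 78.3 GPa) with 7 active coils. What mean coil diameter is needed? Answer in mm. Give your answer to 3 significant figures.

Required rate k = F/δ = 185/35.7 = 5.1821 N/mm
D = (Gd⁴/(8N_a·k))^(1/3) = (78.3×10³·6.6⁴/(8·7·5.1821))^(1/3)
  = (511972)^(1/3) = 79.9985 mm

80.0 mm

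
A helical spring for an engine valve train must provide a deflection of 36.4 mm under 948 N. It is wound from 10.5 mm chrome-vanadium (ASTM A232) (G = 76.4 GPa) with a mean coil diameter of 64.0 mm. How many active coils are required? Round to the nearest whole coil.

17

Required rate k = F/δ = 948/36.4 = 26.044 N/mm
N_a = Gd⁴/(8D³k) = (76.4×10³ × 10.5⁴)/(8 × 64.0³ × 26.044)
    = 9.28647e+08 / 5.46181e+07 = 17 → 17 coils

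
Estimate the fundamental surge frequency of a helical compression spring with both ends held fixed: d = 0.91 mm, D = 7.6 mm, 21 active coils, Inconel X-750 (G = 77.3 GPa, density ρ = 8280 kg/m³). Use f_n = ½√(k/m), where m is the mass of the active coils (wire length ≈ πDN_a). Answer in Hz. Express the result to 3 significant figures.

k = Gd⁴/(8D³N_a) = (77.3×10³)(0.91⁴)/(8·7.6³·21) = 0.71878 N/mm = 718.78 N/m
Wire length L = πDN_a = π·7.6·21 = 501.4 mm
m = ρ·(πd²/4)·L = 8280 × 0.65039×10⁻⁶ m² × 0.5014 m = 0.0027001 kg
f_n = ½√(k/m) = 0.5·√(718.78/0.0027001) = 0.5·√(2.662e+05) = 257.97 Hz

258 Hz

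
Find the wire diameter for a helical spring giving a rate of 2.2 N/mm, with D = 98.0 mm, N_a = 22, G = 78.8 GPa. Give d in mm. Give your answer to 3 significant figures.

d = (8D³N_a·k / G)^(1/4) = (8·98.0³·22·2.2 / (78.8×10³))^0.25
  = (4624.7)^0.25 = 8.2465 mm

8.25 mm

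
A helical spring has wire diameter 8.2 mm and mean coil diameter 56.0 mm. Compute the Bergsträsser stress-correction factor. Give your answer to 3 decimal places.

C = D/d = 56.0/8.2 = 6.8293
K_B = (4C+2)/(4C−3) = 29.317/24.317 = 1.2056

1.206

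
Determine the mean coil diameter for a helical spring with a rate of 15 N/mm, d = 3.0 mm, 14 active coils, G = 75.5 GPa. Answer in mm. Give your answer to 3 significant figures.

D = (Gd⁴/(8N_a·k))^(1/3) = (75.5×10³·3.0⁴/(8·14·15))^(1/3)
  = (3640.18)^(1/3) = 15.3830 mm

15.4 mm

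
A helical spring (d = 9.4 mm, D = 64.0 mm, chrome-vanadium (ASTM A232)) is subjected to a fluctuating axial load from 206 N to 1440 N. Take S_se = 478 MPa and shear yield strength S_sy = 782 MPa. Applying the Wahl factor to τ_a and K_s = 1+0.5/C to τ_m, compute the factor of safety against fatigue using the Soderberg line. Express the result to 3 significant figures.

C = D/d = 64.0/9.4 = 6.8085; K_W = (4C−1)/(4C−4)+0.615/C = 1.2194; K_s = 1+0.5/C = 1.0734
F_a = (F_max−F_min)/2 = 617 N; F_m = (F_max+F_min)/2 = 823 N
τ_a = K_W·8F_aD/(πd³) = 1.2194 × 121.07 = 147.63 MPa
τ_m = K_s·8F_mD/(πd³) = 1.0734 × 161.49 = 173.35 MPa
Soderberg: 1/n_f = τ_a/S_se + τ_m/S_sy = 147.63/478 + 173.35/782 = 0.30886 + 0.22167 = 0.53053
n_f = 1/0.53053 = 1.885

1.88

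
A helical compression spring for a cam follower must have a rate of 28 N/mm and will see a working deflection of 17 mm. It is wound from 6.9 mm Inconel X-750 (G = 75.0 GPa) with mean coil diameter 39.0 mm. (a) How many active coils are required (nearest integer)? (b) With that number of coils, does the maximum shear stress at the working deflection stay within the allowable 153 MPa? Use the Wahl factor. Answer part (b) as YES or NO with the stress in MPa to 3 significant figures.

(a) 13 coils; (b) NO, τ_max = 180 MPa

N_a = Gd⁴/(8D³k) = (75.0×10³)(6.9⁴)/(8·39.0³·28) = 12.79 → N_a = 13
Actual rate k = Gd⁴/(8D³·13) = 27.557 N/mm
Working load F = kδ = 27.557·17 = 468.47 N
C = 39.0/6.9 = 5.6522; K_W = (4C−1)/(4C−4)+0.615/C = 1.2700
τ_max = K_W·8FD/(πd³) = 1.2700·141.62 = 179.87 MPa
τ_max > 153 MPa → exceeds allowable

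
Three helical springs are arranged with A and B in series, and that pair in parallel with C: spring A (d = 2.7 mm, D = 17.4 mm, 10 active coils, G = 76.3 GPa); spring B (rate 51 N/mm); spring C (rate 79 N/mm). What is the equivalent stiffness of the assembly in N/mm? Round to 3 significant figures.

k_A = Gd⁴/(8D³N_a) = (76.3×10³)(2.7⁴)/(8·17.4³·10) = 9.6215 N/mm
Springs A,B series: k_AB = 1/(1/9.6215+1/51) = 8.0944 N/mm; parallel with C: k_eq = 8.0944+79 = 87.094 N/mm

87.1 N/mm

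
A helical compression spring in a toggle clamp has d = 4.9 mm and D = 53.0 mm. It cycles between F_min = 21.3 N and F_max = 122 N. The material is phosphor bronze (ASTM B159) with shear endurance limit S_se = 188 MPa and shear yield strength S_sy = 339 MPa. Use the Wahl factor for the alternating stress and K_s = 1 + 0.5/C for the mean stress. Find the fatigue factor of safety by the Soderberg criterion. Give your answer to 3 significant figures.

1.66

C = D/d = 53.0/4.9 = 10.8163; K_W = (4C−1)/(4C−4)+0.615/C = 1.1333; K_s = 1+0.5/C = 1.0462
F_a = (F_max−F_min)/2 = 50.35 N; F_m = (F_max+F_min)/2 = 71.65 N
τ_a = K_W·8F_aD/(πd³) = 1.1333 × 57.76 = 65.457 MPa
τ_m = K_s·8F_mD/(πd³) = 1.0462 × 82.195 = 85.994 MPa
Soderberg: 1/n_f = τ_a/S_se + τ_m/S_sy = 65.457/188 + 85.994/339 = 0.34818 + 0.25367 = 0.60185
n_f = 1/0.60185 = 1.662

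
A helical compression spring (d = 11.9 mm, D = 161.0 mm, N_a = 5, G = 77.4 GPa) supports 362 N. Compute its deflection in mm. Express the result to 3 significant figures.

k = Gd⁴/(8D³N_a) = (77.4×10³)(11.9⁴)/(8·161.0³·5) = 9.298 N/mm
δ = F/k = 362 / 9.298 = 38.933 mm

38.9 mm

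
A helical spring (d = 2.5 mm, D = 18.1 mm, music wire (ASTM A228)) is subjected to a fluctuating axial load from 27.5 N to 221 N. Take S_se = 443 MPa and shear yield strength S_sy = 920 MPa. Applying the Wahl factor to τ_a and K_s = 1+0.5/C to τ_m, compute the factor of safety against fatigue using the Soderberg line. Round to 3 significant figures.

0.832

C = D/d = 18.1/2.5 = 7.2400; K_W = (4C−1)/(4C−4)+0.615/C = 1.2051; K_s = 1+0.5/C = 1.0691
F_a = (F_max−F_min)/2 = 96.75 N; F_m = (F_max+F_min)/2 = 124.25 N
τ_a = K_W·8F_aD/(πd³) = 1.2051 × 285.4 = 343.94 MPa
τ_m = K_s·8F_mD/(πd³) = 1.0691 × 366.52 = 391.83 MPa
Soderberg: 1/n_f = τ_a/S_se + τ_m/S_sy = 343.94/443 + 391.83/920 = 0.77639 + 0.42590 = 1.2023
n_f = 1/1.2023 = 0.8317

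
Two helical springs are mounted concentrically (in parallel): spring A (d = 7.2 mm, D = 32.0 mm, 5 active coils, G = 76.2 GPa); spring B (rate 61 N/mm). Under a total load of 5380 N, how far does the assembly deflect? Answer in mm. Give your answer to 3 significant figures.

24.8 mm

k_A = Gd⁴/(8D³N_a) = (76.2×10³)(7.2⁴)/(8·32.0³·5) = 156.23 N/mm
Parallel: k_eq = 156.23 + 61 = 217.23 N/mm
δ = F/k_eq = 5380/217.23 = 24.766 mm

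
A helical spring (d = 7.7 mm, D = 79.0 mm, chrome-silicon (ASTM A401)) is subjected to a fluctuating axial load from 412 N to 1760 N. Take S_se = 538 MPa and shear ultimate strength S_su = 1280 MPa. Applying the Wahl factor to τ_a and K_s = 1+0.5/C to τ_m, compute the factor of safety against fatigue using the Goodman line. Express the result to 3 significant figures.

0.979

C = D/d = 79.0/7.7 = 10.2597; K_W = (4C−1)/(4C−4)+0.615/C = 1.1409; K_s = 1+0.5/C = 1.0487
F_a = (F_max−F_min)/2 = 674 N; F_m = (F_max+F_min)/2 = 1086 N
τ_a = K_W·8F_aD/(πd³) = 1.1409 × 297 = 338.86 MPa
τ_m = K_s·8F_mD/(πd³) = 1.0487 × 478.55 = 501.87 MPa
Goodman: 1/n_f = τ_a/S_se + τ_m/S_su = 338.86/538 + 501.87/1280 = 0.62985 + 0.39209 = 1.0219
n_f = 1/1.0219 = 0.9785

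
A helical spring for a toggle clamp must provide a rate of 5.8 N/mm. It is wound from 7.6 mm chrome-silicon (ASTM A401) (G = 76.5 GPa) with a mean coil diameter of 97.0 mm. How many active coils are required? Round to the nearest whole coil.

6

N_a = Gd⁴/(8D³k) = (76.5×10³ × 7.6⁴)/(8 × 97.0³ × 5.8)
    = 2.55221e+08 / 4.2348e+07 = 6.027 → 6 coils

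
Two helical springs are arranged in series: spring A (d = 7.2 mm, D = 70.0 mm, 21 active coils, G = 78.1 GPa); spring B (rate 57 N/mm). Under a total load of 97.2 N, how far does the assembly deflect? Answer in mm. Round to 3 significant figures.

28.4 mm

k_A = Gd⁴/(8D³N_a) = (78.1×10³)(7.2⁴)/(8·70.0³·21) = 3.6423 N/mm
Series: 1/k_eq = 1/3.6423 + 1/57 = 0.29209; k_eq = 3.4236 N/mm
δ = F/k_eq = 97.2/3.4236 = 28.392 mm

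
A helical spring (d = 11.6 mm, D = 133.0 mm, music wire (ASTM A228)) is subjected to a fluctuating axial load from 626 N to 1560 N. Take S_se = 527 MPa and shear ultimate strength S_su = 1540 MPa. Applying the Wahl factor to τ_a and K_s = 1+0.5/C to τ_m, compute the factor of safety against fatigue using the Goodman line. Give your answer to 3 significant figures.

2.65

C = D/d = 133.0/11.6 = 11.4655; K_W = (4C−1)/(4C−4)+0.615/C = 1.1253; K_s = 1+0.5/C = 1.0436
F_a = (F_max−F_min)/2 = 467 N; F_m = (F_max+F_min)/2 = 1093 N
τ_a = K_W·8F_aD/(πd³) = 1.1253 × 101.33 = 114.03 MPa
τ_m = K_s·8F_mD/(πd³) = 1.0436 × 237.16 = 247.5 MPa
Goodman: 1/n_f = τ_a/S_se + τ_m/S_su = 114.03/527 + 247.5/1540 = 0.21637 + 0.16071 = 0.37708
n_f = 1/0.37708 = 2.652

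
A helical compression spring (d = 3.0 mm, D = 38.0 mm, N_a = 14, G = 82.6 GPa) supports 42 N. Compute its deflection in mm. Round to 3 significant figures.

k = Gd⁴/(8D³N_a) = (82.6×10³)(3.0⁴)/(8·38.0³·14) = 1.0887 N/mm
δ = F/k = 42 / 1.0887 = 38.579 mm

38.6 mm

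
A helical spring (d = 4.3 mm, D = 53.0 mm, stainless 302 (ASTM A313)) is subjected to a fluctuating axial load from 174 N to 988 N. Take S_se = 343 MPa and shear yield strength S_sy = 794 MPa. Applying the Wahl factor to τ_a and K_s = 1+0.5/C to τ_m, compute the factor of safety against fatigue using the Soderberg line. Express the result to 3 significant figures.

0.282

C = D/d = 53.0/4.3 = 12.3256; K_W = (4C−1)/(4C−4)+0.615/C = 1.1161; K_s = 1+0.5/C = 1.0406
F_a = (F_max−F_min)/2 = 407 N; F_m = (F_max+F_min)/2 = 581 N
τ_a = K_W·8F_aD/(πd³) = 1.1161 × 690.88 = 771.11 MPa
τ_m = K_s·8F_mD/(πd³) = 1.0406 × 986.25 = 1026.3 MPa
Soderberg: 1/n_f = τ_a/S_se + τ_m/S_sy = 771.11/343 + 1026.3/794 = 2.24813 + 1.29252 = 3.5406
n_f = 1/3.5406 = 0.2824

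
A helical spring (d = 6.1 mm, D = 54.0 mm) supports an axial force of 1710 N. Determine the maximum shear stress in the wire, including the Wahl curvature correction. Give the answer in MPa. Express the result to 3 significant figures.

Spring index C = D/d = 54.0/6.1 = 8.8525
K_W = (4C−1)/(4C−4) + 0.615/C = 34.410/31.410 + 0.0695 = 1.1650
τ₀ = 8FD/(πd³) = 8·1710·54.0/(π·6.1³) = 738720/713.08 = 1036 MPa
τ_max = K·τ₀ = 1.1650 × 1036 = 1206.9 MPa

1210 MPa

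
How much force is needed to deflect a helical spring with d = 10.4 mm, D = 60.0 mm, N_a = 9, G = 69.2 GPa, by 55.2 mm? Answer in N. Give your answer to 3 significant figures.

2870 N

k = Gd⁴/(8D³N_a) = (69.2×10³)(10.4⁴)/(8·60.0³·9) = 52.054 N/mm
F = k·δ = 52.054 × 55.2 = 2873.4 N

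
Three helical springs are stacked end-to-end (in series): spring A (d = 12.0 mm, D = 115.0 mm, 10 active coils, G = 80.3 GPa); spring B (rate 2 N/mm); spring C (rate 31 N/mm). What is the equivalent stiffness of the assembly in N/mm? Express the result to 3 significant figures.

k_A = Gd⁴/(8D³N_a) = (80.3×10³)(12.0⁴)/(8·115.0³·10) = 13.685 N/mm
Series: 1/k_eq = 1/13.685 + 1/2 + 1/31 = 0.60533; k_eq = 1.652 N/mm

1.65 N/mm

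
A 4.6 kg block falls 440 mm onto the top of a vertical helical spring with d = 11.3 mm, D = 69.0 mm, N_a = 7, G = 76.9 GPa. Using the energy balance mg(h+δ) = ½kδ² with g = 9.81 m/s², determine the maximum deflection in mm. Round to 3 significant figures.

k = Gd⁴/(8D³N_a) = (76.9×10³)(11.3⁴)/(8·69.0³·7) = 68.156 N/mm
W = mg = 4.6 × 9.81 = 45.126 N
½kδ² − Wδ − Wh = 0 → δ = (W + √(W² + 2kWh))/k
δ = (45.126 + √(2036.4 + 2.70654e+06))/68.156 = (45.126 + 1645.8)/68.156 = 24.809 mm

24.8 mm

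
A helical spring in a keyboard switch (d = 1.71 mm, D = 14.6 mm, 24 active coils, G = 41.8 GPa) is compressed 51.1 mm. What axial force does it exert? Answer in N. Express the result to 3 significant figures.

k = Gd⁴/(8D³N_a) = (41.8×10³)(1.71⁴)/(8·14.6³·24) = 0.59814 N/mm
F = k·δ = 0.59814 × 51.1 = 30.565 N

30.6 N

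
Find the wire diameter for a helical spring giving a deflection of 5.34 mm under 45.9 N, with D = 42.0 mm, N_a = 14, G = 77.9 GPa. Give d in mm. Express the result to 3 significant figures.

Required rate k = F/δ = 45.9/5.34 = 8.5955 N/mm
d = (8D³N_a·k / G)^(1/4) = (8·42.0³·14·8.5955 / (77.9×10³))^0.25
  = (915.59)^0.25 = 5.5008 mm

5.50 mm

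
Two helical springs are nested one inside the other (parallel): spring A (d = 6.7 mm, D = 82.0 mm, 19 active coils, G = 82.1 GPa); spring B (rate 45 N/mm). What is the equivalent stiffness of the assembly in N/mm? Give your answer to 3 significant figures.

47.0 N/mm

k_A = Gd⁴/(8D³N_a) = (82.1×10³)(6.7⁴)/(8·82.0³·19) = 1.974 N/mm
Parallel: k_eq = 1.974 + 45 = 46.974 N/mm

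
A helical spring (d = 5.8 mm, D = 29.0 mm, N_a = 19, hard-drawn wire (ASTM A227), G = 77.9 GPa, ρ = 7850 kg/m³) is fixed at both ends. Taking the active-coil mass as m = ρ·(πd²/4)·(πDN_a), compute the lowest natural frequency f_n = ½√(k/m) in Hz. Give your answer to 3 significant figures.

129 Hz

k = Gd⁴/(8D³N_a) = (77.9×10³)(5.8⁴)/(8·29.0³·19) = 23.78 N/mm = 23780 N/m
Wire length L = πDN_a = π·29.0·19 = 1731 mm
m = ρ·(πd²/4)·L = 7850 × 26.421×10⁻⁶ m² × 1.731 m = 0.35902 kg
f_n = ½√(k/m) = 0.5·√(23780/0.35902) = 0.5·√(66236) = 128.68 Hz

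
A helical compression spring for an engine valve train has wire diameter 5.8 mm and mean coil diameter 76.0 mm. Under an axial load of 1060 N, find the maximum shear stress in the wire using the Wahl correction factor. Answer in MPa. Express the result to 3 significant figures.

1170 MPa

Spring index C = D/d = 76.0/5.8 = 13.1034
K_W = (4C−1)/(4C−4) + 0.615/C = 51.414/48.414 + 0.0469 = 1.1089
τ₀ = 8FD/(πd³) = 8·1060·76.0/(π·5.8³) = 644480/612.96 = 1051.4 MPa
τ_max = K·τ₀ = 1.1089 × 1051.4 = 1165.9 MPa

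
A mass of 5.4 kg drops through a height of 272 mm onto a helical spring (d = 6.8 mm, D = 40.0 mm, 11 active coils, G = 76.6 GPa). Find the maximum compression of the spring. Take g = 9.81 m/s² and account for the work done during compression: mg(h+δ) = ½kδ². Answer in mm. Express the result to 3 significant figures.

k = Gd⁴/(8D³N_a) = (76.6×10³)(6.8⁴)/(8·40.0³·11) = 29.08 N/mm
W = mg = 5.4 × 9.81 = 52.974 N
½kδ² − Wδ − Wh = 0 → δ = (W + √(W² + 2kWh))/k
δ = (52.974 + √(2806.2 + 838037))/29.08 = (52.974 + 916.98)/29.08 = 33.354 mm

33.4 mm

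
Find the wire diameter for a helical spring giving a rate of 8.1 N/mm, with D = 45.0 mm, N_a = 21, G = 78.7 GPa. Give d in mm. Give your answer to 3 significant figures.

6.30 mm

d = (8D³N_a·k / G)^(1/4) = (8·45.0³·21·8.1 / (78.7×10³))^0.25
  = (1575.6)^0.25 = 6.3003 mm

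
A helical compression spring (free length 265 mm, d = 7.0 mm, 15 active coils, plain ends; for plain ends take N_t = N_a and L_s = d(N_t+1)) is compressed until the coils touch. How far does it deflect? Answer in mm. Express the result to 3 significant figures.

N_t = 15; L_s = 7.0·16 = 112 mm
δ_solid = L₀ − L_s = 265 − 112 = 153 mm

153 mm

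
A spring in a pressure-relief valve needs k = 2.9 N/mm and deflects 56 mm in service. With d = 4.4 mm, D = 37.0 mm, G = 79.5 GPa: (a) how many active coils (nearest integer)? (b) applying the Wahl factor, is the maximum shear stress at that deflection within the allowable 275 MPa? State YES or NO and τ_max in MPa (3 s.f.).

N_a = Gd⁴/(8D³k) = (79.5×10³)(4.4⁴)/(8·37.0³·2.9) = 25.36 → N_a = 25
Actual rate k = Gd⁴/(8D³·25) = 2.9413 N/mm
Working load F = kδ = 2.9413·56 = 164.71 N
C = 37.0/4.4 = 8.4091; K_W = (4C−1)/(4C−4)+0.615/C = 1.1744
τ_max = K_W·8FD/(πd³) = 1.1744·182.19 = 213.95 MPa
τ_max ≤ 275 MPa → acceptable

(a) 25 coils; (b) YES, τ_max = 214 MPa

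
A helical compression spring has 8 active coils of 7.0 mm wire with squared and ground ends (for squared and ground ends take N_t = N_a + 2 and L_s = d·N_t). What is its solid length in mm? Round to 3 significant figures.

70.0 mm

squared and ground ends: N_t = N_a + 2 = 8 + 2 = 10
L_s = d·N_t = 7.0 × 10 = 70 mm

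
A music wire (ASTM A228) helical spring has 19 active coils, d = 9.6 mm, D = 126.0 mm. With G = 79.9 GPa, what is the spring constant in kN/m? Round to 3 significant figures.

k = Gd⁴/(8D³N_a) = (79.9×10³ × 9.6⁴) / (8 × 126.0³ × 19)
  = 6.78628e+08 / 3.04057e+08 = 2.2319 N/mm

2.23 kN/m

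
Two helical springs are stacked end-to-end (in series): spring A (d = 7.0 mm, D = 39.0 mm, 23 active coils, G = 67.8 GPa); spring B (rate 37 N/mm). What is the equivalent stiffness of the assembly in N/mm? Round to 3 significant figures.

10.6 N/mm

k_A = Gd⁴/(8D³N_a) = (67.8×10³)(7.0⁴)/(8·39.0³·23) = 14.915 N/mm
Series: 1/k_eq = 1/14.915 + 1/37 = 0.094076; k_eq = 10.63 N/mm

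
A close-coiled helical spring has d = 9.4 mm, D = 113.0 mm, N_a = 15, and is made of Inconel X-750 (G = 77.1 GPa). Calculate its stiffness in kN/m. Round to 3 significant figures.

3.48 kN/m

k = Gd⁴/(8D³N_a) = (77.1×10³ × 9.4⁴) / (8 × 113.0³ × 15)
  = 6.01957e+08 / 1.73148e+08 = 3.4766 N/mm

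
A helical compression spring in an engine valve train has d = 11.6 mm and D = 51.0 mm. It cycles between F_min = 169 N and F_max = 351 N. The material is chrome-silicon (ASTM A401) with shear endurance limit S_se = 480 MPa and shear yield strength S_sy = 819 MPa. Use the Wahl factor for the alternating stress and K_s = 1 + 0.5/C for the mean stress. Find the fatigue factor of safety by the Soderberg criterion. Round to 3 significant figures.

19.7

C = D/d = 51.0/11.6 = 4.3966; K_W = (4C−1)/(4C−4)+0.615/C = 1.3607; K_s = 1+0.5/C = 1.1137
F_a = (F_max−F_min)/2 = 91 N; F_m = (F_max+F_min)/2 = 260 N
τ_a = K_W·8F_aD/(πd³) = 1.3607 × 7.5714 = 10.302 MPa
τ_m = K_s·8F_mD/(πd³) = 1.1137 × 21.633 = 24.093 MPa
Soderberg: 1/n_f = τ_a/S_se + τ_m/S_sy = 10.302/480 + 24.093/819 = 0.02146 + 0.02942 = 0.050881
n_f = 1/0.050881 = 19.65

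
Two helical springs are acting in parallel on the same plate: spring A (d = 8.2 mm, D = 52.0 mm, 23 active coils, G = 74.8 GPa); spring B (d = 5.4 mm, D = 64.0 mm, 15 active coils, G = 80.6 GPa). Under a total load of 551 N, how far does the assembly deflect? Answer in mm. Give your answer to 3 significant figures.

k_A = Gd⁴/(8D³N_a) = (74.8×10³)(8.2⁴)/(8·52.0³·23) = 13.072 N/mm
k_B = Gd⁴/(8D³N_a) = (80.6×10³)(5.4⁴)/(8·64.0³·15) = 2.1787 N/mm
Parallel: k_eq = 13.072 + 2.1787 = 15.25 N/mm
δ = F/k_eq = 551/15.25 = 36.131 mm

36.1 mm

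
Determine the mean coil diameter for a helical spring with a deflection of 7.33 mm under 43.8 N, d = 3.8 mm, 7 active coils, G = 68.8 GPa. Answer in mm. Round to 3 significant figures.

35.0 mm

Required rate k = F/δ = 43.8/7.33 = 5.9754 N/mm
D = (Gd⁴/(8N_a·k))^(1/3) = (68.8×10³·3.8⁴/(8·7·5.9754))^(1/3)
  = (42871.1)^(1/3) = 34.9989 mm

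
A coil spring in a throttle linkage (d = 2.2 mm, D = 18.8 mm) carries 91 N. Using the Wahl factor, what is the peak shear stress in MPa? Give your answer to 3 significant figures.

Spring index C = D/d = 18.8/2.2 = 8.5455
K_W = (4C−1)/(4C−4) + 0.615/C = 33.182/30.182 + 0.0720 = 1.1714
τ₀ = 8FD/(πd³) = 8·91·18.8/(π·2.2³) = 13686.4/33.452 = 409.14 MPa
τ_max = K·τ₀ = 1.1714 × 409.14 = 479.25 MPa

479 MPa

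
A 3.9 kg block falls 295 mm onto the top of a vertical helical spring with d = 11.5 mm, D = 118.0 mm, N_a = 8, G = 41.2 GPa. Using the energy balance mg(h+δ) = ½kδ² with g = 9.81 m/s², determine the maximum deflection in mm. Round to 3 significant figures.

63.2 mm

k = Gd⁴/(8D³N_a) = (41.2×10³)(11.5⁴)/(8·118.0³·8) = 6.8527 N/mm
W = mg = 3.9 × 9.81 = 38.259 N
½kδ² − Wδ − Wh = 0 → δ = (W + √(W² + 2kWh))/k
δ = (38.259 + √(1463.8 + 154685))/6.8527 = (38.259 + 395.16)/6.8527 = 63.247 mm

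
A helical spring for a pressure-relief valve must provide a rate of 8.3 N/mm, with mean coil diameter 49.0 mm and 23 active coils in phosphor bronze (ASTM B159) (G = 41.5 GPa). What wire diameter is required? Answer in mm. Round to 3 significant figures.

8.11 mm

d = (8D³N_a·k / G)^(1/4) = (8·49.0³·23·8.3 / (41.5×10³))^0.25
  = (4329.5)^0.25 = 8.1116 mm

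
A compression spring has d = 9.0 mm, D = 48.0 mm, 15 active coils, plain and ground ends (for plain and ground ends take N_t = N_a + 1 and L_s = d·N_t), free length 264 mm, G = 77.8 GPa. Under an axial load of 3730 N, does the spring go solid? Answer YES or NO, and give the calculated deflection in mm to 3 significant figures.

k = Gd⁴/(8D³N_a) = (77.8×10³)(9.0⁴)/(8·48.0³·15) = 38.463 N/mm
N_t = 16; L_s = 9.0·16 = 144 mm; δ_solid = L₀ − L_s = 264 − 144 = 120 mm
δ = F/k = 3730/38.463 = 96.976 mm
δ < δ_solid → spring does not go solid

NO, δ = 97.0 mm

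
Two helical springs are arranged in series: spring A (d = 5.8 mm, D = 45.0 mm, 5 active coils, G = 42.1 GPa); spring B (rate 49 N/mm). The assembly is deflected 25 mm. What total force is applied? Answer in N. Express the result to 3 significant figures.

258 N

k_A = Gd⁴/(8D³N_a) = (42.1×10³)(5.8⁴)/(8·45.0³·5) = 13.071 N/mm
Series: 1/k_eq = 1/13.071 + 1/49 = 0.096916; k_eq = 10.318 N/mm
F = k_eq·δ = 10.318·25 = 257.96 N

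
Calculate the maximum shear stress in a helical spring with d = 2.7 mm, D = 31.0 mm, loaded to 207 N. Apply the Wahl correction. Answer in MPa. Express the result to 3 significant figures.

934 MPa

Spring index C = D/d = 31.0/2.7 = 11.4815
K_W = (4C−1)/(4C−4) + 0.615/C = 44.926/41.926 + 0.0536 = 1.1251
τ₀ = 8FD/(πd³) = 8·207·31.0/(π·2.7³) = 51336/61.836 = 830.2 MPa
τ_max = K·τ₀ = 1.1251 × 830.2 = 934.07 MPa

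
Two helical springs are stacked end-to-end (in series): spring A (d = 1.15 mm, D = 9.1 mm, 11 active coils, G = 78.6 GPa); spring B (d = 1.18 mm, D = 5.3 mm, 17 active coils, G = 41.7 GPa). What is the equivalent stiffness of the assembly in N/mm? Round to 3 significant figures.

1.36 N/mm

k_A = Gd⁴/(8D³N_a) = (78.6×10³)(1.15⁴)/(8·9.1³·11) = 2.073 N/mm
k_B = Gd⁴/(8D³N_a) = (41.7×10³)(1.18⁴)/(8·5.3³·17) = 3.993 N/mm
Series: 1/k_eq = 1/2.073 + 1/3.993 = 0.73282; k_eq = 1.3646 N/mm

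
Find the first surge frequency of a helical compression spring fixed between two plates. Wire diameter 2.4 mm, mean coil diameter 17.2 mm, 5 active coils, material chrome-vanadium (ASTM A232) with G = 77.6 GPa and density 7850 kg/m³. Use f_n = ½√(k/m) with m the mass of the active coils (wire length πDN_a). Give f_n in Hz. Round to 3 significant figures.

574 Hz

k = Gd⁴/(8D³N_a) = (77.6×10³)(2.4⁴)/(8·17.2³·5) = 12.649 N/mm = 12649 N/m
Wire length L = πDN_a = π·17.2·5 = 270.18 mm
m = ρ·(πd²/4)·L = 7850 × 4.5239×10⁻⁶ m² × 0.27018 m = 0.0095947 kg
f_n = ½√(k/m) = 0.5·√(12649/0.0095947) = 0.5·√(1.3184e+06) = 574.1 Hz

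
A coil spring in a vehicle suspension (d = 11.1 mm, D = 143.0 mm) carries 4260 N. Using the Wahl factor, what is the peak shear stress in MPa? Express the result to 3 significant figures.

Spring index C = D/d = 143.0/11.1 = 12.8829
K_W = (4C−1)/(4C−4) + 0.615/C = 50.532/47.532 + 0.0477 = 1.1109
τ₀ = 8FD/(πd³) = 8·4260·143.0/(π·11.1³) = 4.87344e+06/4296.5 = 1134.3 MPa
τ_max = K·τ₀ = 1.1109 × 1134.3 = 1260 MPa

1260 MPa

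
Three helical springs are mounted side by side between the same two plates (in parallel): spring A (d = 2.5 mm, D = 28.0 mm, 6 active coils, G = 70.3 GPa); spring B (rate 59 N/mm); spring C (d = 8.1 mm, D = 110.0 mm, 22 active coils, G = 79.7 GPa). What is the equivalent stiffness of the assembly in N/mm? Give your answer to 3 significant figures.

63.1 N/mm

k_A = Gd⁴/(8D³N_a) = (70.3×10³)(2.5⁴)/(8·28.0³·6) = 2.6062 N/mm
k_C = Gd⁴/(8D³N_a) = (79.7×10³)(8.1⁴)/(8·110.0³·22) = 1.4646 N/mm
Parallel: k_eq = 2.6062 + 59 + 1.4646 = 63.071 N/mm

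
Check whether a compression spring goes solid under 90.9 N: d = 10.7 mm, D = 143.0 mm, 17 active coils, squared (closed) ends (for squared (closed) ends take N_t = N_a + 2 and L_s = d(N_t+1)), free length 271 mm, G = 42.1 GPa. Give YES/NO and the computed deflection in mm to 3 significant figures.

k = Gd⁴/(8D³N_a) = (42.1×10³)(10.7⁴)/(8·143.0³·17) = 1.3876 N/mm
N_t = 19; L_s = 10.7·20 = 214 mm; δ_solid = L₀ − L_s = 271 − 214 = 57 mm
δ = F/k = 90.9/1.3876 = 65.508 mm
δ ≥ δ_solid → spring goes solid

YES, δ = 65.5 mm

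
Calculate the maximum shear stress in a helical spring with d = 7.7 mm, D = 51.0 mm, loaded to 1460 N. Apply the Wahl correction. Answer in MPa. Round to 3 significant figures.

509 MPa

Spring index C = D/d = 51.0/7.7 = 6.6234
K_W = (4C−1)/(4C−4) + 0.615/C = 25.494/22.494 + 0.0929 = 1.2262
τ₀ = 8FD/(πd³) = 8·1460·51.0/(π·7.7³) = 595680/1434.2 = 415.33 MPa
τ_max = K·τ₀ = 1.2262 × 415.33 = 509.29 MPa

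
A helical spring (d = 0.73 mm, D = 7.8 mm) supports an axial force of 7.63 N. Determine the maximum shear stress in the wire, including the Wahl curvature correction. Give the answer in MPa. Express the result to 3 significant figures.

Spring index C = D/d = 7.8/0.73 = 10.6849
K_W = (4C−1)/(4C−4) + 0.615/C = 41.740/38.740 + 0.0576 = 1.1350
τ₀ = 8FD/(πd³) = 8·7.63·7.8/(π·0.73³) = 476.112/1.2221 = 389.57 MPa
τ_max = K·τ₀ = 1.1350 × 389.57 = 442.17 MPa

442 MPa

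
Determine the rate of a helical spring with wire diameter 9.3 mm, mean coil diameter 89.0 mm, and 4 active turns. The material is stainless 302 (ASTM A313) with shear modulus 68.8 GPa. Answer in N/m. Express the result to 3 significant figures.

k = Gd⁴/(8D³N_a) = (68.8×10³ × 9.3⁴) / (8 × 89.0³ × 4)
  = 5.1466e+08 / 2.2559e+07 = 22.814 N/mm = 22814 N/m

22800 N/m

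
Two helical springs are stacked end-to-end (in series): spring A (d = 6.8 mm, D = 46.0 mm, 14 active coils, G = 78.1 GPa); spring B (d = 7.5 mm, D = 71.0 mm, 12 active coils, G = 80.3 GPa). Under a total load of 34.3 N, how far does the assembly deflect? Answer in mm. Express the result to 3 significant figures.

k_A = Gd⁴/(8D³N_a) = (78.1×10³)(6.8⁴)/(8·46.0³·14) = 15.318 N/mm
k_B = Gd⁴/(8D³N_a) = (80.3×10³)(7.5⁴)/(8·71.0³·12) = 7.3946 N/mm
Series: 1/k_eq = 1/15.318 + 1/7.3946 = 0.20052; k_eq = 4.9871 N/mm
δ = F/k_eq = 34.3/4.9871 = 6.8778 mm

6.88 mm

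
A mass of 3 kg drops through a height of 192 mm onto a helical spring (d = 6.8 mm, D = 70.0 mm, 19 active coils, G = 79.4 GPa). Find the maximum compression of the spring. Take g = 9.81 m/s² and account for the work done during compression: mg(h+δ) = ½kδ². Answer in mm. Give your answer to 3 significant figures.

k = Gd⁴/(8D³N_a) = (79.4×10³)(6.8⁴)/(8·70.0³·19) = 3.2563 N/mm
W = mg = 3 × 9.81 = 29.43 N
½kδ² − Wδ − Wh = 0 → δ = (W + √(W² + 2kWh))/k
δ = (29.43 + √(866.12 + 36799.3))/3.2563 = (29.43 + 194.08)/3.2563 = 68.639 mm

68.6 mm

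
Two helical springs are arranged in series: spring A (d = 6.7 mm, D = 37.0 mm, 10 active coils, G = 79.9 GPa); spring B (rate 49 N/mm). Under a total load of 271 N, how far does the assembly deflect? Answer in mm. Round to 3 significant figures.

k_A = Gd⁴/(8D³N_a) = (79.9×10³)(6.7⁴)/(8·37.0³·10) = 39.733 N/mm
Series: 1/k_eq = 1/39.733 + 1/49 = 0.045576; k_eq = 21.941 N/mm
δ = F/k_eq = 271/21.941 = 12.351 mm

12.4 mm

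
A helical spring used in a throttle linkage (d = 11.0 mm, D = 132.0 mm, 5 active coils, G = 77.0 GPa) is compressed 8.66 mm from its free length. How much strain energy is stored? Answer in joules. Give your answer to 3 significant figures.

k = Gd⁴/(8D³N_a) = (77.0×10³)(11.0⁴)/(8·132.0³·5) = 12.254 N/mm
U = ½kδ² = 0.5 × 12.254 × 8.66² = 459.5 N·mm = 0.4595 J

0.459 J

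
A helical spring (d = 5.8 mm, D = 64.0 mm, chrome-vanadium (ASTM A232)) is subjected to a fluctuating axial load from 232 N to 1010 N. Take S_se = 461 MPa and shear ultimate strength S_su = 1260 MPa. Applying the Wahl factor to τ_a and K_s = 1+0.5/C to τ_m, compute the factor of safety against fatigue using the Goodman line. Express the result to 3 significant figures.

C = D/d = 64.0/5.8 = 11.0345; K_W = (4C−1)/(4C−4)+0.615/C = 1.1305; K_s = 1+0.5/C = 1.0453
F_a = (F_max−F_min)/2 = 389 N; F_m = (F_max+F_min)/2 = 621 N
τ_a = K_W·8F_aD/(πd³) = 1.1305 × 324.93 = 367.32 MPa
τ_m = K_s·8F_mD/(πd³) = 1.0453 × 518.71 = 542.22 MPa
Goodman: 1/n_f = τ_a/S_se + τ_m/S_su = 367.32/461 + 542.22/1260 = 0.79679 + 0.43033 = 1.2271
n_f = 1/1.2271 = 0.8149

0.815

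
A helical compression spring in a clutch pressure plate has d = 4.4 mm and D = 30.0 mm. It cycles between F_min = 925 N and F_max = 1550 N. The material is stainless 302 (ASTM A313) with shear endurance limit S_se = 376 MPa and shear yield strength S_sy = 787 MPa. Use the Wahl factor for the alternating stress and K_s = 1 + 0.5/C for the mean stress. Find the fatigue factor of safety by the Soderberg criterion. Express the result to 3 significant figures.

C = D/d = 30.0/4.4 = 6.8182; K_W = (4C−1)/(4C−4)+0.615/C = 1.2191; K_s = 1+0.5/C = 1.0733
F_a = (F_max−F_min)/2 = 312.5 N; F_m = (F_max+F_min)/2 = 1237.5 N
τ_a = K_W·8F_aD/(πd³) = 1.2191 × 280.25 = 341.66 MPa
τ_m = K_s·8F_mD/(πd³) = 1.0733 × 1109.8 = 1191.2 MPa
Soderberg: 1/n_f = τ_a/S_se + τ_m/S_sy = 341.66/376 + 1191.2/787 = 0.90867 + 1.51359 = 2.4223
n_f = 1/2.4223 = 0.4128

0.413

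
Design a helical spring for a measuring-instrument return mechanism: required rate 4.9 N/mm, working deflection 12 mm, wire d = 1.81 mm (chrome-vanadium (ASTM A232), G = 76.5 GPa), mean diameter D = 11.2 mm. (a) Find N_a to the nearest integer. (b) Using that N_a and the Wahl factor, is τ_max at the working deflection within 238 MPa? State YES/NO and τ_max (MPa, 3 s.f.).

N_a = Gd⁴/(8D³k) = (76.5×10³)(1.81⁴)/(8·11.2³·4.9) = 14.91 → N_a = 15
Actual rate k = Gd⁴/(8D³·15) = 4.8701 N/mm
Working load F = kδ = 4.8701·12 = 58.442 N
C = 11.2/1.81 = 6.1878; K_W = (4C−1)/(4C−4)+0.615/C = 1.2440
τ_max = K_W·8FD/(πd³) = 1.2440·281.09 = 349.66 MPa
τ_max > 238 MPa → exceeds allowable

(a) 15 coils; (b) NO, τ_max = 350 MPa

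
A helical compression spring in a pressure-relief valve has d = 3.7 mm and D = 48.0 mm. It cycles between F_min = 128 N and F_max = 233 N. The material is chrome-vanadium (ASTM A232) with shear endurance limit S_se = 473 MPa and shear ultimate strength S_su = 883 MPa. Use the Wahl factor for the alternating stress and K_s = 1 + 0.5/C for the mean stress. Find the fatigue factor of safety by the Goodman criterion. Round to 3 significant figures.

C = D/d = 48.0/3.7 = 12.9730; K_W = (4C−1)/(4C−4)+0.615/C = 1.1100; K_s = 1+0.5/C = 1.0385
F_a = (F_max−F_min)/2 = 52.5 N; F_m = (F_max+F_min)/2 = 180.5 N
τ_a = K_W·8F_aD/(πd³) = 1.1100 × 126.69 = 140.63 MPa
τ_m = K_s·8F_mD/(πd³) = 1.0385 × 435.57 = 452.35 MPa
Goodman: 1/n_f = τ_a/S_se + τ_m/S_su = 140.63/473 + 452.35/883 = 0.29731 + 0.51229 = 0.80961
n_f = 1/0.80961 = 1.235

1.24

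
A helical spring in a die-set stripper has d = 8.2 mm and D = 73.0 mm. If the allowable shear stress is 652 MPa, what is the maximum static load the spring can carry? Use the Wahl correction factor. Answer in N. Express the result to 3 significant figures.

C = D/d = 73.0/8.2 = 8.9024
K_W = (4C−1)/(4C−4) + 0.615/C = 34.610/31.610 + 0.0691 = 1.1640
τ_max = K·8FD/(πd³) → F_max = τ_allow·πd³/(8DK)
F_max = 652·π·8.2³/(8·73.0·1.1640) = 1.1294e+06/679.77 = 1661.4 N

1660 N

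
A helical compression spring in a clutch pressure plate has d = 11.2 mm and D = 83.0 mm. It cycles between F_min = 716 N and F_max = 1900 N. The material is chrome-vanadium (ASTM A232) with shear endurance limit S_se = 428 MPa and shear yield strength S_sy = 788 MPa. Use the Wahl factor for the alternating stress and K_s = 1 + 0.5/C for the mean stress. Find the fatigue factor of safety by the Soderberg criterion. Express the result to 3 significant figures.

C = D/d = 83.0/11.2 = 7.4107; K_W = (4C−1)/(4C−4)+0.615/C = 1.2000; K_s = 1+0.5/C = 1.0675
F_a = (F_max−F_min)/2 = 592 N; F_m = (F_max+F_min)/2 = 1308 N
τ_a = K_W·8F_aD/(πd³) = 1.2000 × 89.061 = 106.87 MPa
τ_m = K_s·8F_mD/(πd³) = 1.0675 × 196.78 = 210.05 MPa
Soderberg: 1/n_f = τ_a/S_se + τ_m/S_sy = 106.87/428 + 210.05/788 = 0.24970 + 0.26656 = 0.51626
n_f = 1/0.51626 = 1.937

1.94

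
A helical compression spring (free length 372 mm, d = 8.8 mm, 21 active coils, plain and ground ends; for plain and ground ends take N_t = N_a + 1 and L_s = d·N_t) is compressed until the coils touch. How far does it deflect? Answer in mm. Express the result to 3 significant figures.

N_t = 22; L_s = 8.8·22 = 193.6 mm
δ_solid = L₀ − L_s = 372 − 193.6 = 178.4 mm

178 mm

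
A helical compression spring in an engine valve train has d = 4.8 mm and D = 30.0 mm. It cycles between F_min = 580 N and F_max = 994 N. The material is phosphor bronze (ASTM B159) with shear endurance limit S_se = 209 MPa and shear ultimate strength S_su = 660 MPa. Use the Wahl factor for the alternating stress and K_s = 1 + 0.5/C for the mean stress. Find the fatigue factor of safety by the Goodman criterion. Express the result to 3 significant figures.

C = D/d = 30.0/4.8 = 6.2500; K_W = (4C−1)/(4C−4)+0.615/C = 1.2413; K_s = 1+0.5/C = 1.0800
F_a = (F_max−F_min)/2 = 207 N; F_m = (F_max+F_min)/2 = 787 N
τ_a = K_W·8F_aD/(πd³) = 1.2413 × 142.99 = 177.49 MPa
τ_m = K_s·8F_mD/(πd³) = 1.0800 × 543.64 = 587.13 MPa
Goodman: 1/n_f = τ_a/S_se + τ_m/S_su = 177.49/209 + 587.13/660 = 0.84923 + 0.88959 = 1.7388
n_f = 1/1.7388 = 0.5751

0.575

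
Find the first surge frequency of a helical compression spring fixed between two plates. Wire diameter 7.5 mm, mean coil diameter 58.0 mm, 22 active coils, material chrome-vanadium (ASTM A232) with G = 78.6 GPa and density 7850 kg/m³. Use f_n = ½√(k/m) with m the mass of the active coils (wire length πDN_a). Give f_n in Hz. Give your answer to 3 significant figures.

36.1 Hz

k = Gd⁴/(8D³N_a) = (78.6×10³)(7.5⁴)/(8·58.0³·22) = 7.2422 N/mm = 7242.2 N/m
Wire length L = πDN_a = π·58.0·22 = 4008.7 mm
m = ρ·(πd²/4)·L = 7850 × 44.179×10⁻⁶ m² × 4.0087 m = 1.3902 kg
f_n = ½√(k/m) = 0.5·√(7242.2/1.3902) = 0.5·√(5209.4) = 36.088 Hz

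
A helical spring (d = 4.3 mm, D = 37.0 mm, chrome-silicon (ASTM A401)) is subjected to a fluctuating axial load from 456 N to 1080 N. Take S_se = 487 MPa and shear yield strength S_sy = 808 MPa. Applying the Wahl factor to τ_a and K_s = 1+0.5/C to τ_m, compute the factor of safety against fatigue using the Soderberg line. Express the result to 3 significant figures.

0.481

C = D/d = 37.0/4.3 = 8.6047; K_W = (4C−1)/(4C−4)+0.615/C = 1.1701; K_s = 1+0.5/C = 1.0581
F_a = (F_max−F_min)/2 = 312 N; F_m = (F_max+F_min)/2 = 768 N
τ_a = K_W·8F_aD/(πd³) = 1.1701 × 369.74 = 432.63 MPa
τ_m = K_s·8F_mD/(πd³) = 1.0581 × 910.12 = 963 MPa
Soderberg: 1/n_f = τ_a/S_se + τ_m/S_sy = 432.63/487 + 963/808 = 0.88835 + 1.19184 = 2.0802
n_f = 1/2.0802 = 0.4807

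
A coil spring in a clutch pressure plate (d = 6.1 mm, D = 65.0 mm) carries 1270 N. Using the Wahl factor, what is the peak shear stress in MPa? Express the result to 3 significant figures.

Spring index C = D/d = 65.0/6.1 = 10.6557
K_W = (4C−1)/(4C−4) + 0.615/C = 41.623/38.623 + 0.0577 = 1.1354
τ₀ = 8FD/(πd³) = 8·1270·65.0/(π·6.1³) = 660400/713.08 = 926.12 MPa
τ_max = K·τ₀ = 1.1354 × 926.12 = 1051.5 MPa

1050 MPa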